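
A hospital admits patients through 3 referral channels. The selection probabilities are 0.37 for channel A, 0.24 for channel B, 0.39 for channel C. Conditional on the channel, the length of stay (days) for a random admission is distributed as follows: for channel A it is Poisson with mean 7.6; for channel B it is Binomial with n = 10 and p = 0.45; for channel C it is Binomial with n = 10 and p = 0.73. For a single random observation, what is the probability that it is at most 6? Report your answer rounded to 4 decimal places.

Conditional on each channel, P(X ≤ 6): A: 0.364621; B: 0.898005; C: 0.272576.
By total probability, P(X ≤ 6) = 0.37·0.364621 + 0.24·0.898005 + 0.39·0.272576 = 0.456736.

0.4567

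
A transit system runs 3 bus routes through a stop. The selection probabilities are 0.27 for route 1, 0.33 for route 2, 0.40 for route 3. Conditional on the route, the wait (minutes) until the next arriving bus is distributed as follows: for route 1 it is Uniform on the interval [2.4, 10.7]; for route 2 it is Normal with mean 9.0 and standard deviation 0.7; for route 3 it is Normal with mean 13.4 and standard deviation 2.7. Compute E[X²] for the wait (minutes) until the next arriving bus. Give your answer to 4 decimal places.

For each component E[X²] = Var + (mean)², giving 1: 48.6433; 2: 81.49; 3: 186.85.
Overall E[X²] = 0.27·48.6433 + 0.33·81.49 + 0.4·186.85 = 114.765.

114.7654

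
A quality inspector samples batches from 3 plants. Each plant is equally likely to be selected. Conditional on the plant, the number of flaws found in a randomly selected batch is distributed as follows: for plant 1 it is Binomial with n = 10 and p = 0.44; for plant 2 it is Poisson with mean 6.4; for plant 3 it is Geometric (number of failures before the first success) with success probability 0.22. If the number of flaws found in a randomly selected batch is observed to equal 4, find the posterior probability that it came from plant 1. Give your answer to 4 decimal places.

0.5513

Likelihoods P(X=4 | ·): 1: 0.242749; 2: 0.116151; 3: 0.0814331.
Posterior ∝ prior × likelihood. Numerator for 1: 0.333333·0.242749 = 0.0809165.
Normalizing constant: 0.333333·0.242749 + 0.333333·0.116151 + 0.333333·0.0814331 = 0.146778.
P(1 | observation) = 0.0809165 / 0.146778 = 0.551285.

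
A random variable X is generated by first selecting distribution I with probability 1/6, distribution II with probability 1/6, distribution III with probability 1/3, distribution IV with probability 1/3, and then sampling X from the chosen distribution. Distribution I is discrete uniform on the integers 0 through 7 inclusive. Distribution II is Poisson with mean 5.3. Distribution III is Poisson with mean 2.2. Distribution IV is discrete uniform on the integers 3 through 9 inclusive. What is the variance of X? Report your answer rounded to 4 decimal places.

Per component, I: μ=3.5, E[X²]=17.5; II: μ=5.3, E[X²]=33.39; III: μ=2.2, E[X²]=7.04; IV: μ=6, E[X²]=40.
E[X] = 0.166667·3.5 + 0.166667·5.3 + 0.333333·2.2 + 0.333333·6 = 4.2.
E[X²] = 0.166667·17.5 + 0.166667·33.39 + 0.333333·7.04 + 0.333333·40 = 24.1617.
Var(X) = E[X²] − (E[X])² = 24.1617 − 17.64 = 6.52167.

6.5217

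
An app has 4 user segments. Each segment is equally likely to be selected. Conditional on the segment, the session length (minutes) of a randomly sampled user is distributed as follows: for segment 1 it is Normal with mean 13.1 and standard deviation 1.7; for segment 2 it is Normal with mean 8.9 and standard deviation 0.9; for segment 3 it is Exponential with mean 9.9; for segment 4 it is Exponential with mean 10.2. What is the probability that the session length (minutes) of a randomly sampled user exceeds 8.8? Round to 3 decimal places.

Conditional on each segment, P(X > 8.8): 1: 0.994287; 2: 0.544236; 3: 0.411112; 4: 0.422002.
By total probability, P(X > 8.8) = 0.25·0.994287 + 0.25·0.544236 + 0.25·0.411112 + 0.25·0.422002 = 0.592909.

0.593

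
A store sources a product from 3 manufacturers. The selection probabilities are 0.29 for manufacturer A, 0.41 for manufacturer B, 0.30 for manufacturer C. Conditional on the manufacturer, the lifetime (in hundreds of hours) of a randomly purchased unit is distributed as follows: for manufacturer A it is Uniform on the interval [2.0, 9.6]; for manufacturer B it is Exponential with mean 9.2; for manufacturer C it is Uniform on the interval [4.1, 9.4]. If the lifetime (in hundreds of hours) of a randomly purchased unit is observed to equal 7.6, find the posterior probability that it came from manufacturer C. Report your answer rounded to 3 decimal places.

Likelihoods f(7.6 | ·): A: 0.131579; B: 0.0475825; C: 0.188679.
Posterior ∝ prior × likelihood. Numerator for C: 0.3·0.188679 = 0.0566038.
Normalizing constant: 0.29·0.131579 + 0.41·0.0475825 + 0.3·0.188679 = 0.11427.
P(C | observation) = 0.0566038 / 0.11427 = 0.495349.

0.495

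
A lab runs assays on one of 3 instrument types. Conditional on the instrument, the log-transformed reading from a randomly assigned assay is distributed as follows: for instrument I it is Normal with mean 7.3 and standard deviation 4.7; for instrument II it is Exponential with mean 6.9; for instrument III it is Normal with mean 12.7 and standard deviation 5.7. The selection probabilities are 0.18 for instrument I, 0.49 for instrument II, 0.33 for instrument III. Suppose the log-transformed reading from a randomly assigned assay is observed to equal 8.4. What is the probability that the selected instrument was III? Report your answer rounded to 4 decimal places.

Likelihoods f(8.4 | ·): I: 0.0825882; II: 0.0428987; III: 0.0526571.
Posterior ∝ prior × likelihood. Numerator for III: 0.33·0.0526571 = 0.0173768.
Normalizing constant: 0.18·0.0825882 + 0.49·0.0428987 + 0.33·0.0526571 = 0.0532631.
P(III | observation) = 0.0173768 / 0.0532631 = 0.326246.

0.3262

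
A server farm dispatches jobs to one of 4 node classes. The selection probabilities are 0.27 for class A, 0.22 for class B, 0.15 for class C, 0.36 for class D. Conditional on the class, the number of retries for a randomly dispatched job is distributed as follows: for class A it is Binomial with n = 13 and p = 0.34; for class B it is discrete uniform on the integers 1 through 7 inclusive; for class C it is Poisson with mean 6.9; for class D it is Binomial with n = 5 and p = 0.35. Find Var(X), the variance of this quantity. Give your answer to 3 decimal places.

Per component, A: μ=4.42, E[X²]=22.4536; B: μ=4, E[X²]=20; C: μ=6.9, E[X²]=54.51; D: μ=1.75, E[X²]=4.2.
E[X] = 0.27·4.42 + 0.22·4 + 0.15·6.9 + 0.36·1.75 = 3.7384.
E[X²] = 0.27·22.4536 + 0.22·20 + 0.15·54.51 + 0.36·4.2 = 20.151.
Var(X) = E[X²] − (E[X])² = 20.151 − 13.9756 = 6.17534.

6.175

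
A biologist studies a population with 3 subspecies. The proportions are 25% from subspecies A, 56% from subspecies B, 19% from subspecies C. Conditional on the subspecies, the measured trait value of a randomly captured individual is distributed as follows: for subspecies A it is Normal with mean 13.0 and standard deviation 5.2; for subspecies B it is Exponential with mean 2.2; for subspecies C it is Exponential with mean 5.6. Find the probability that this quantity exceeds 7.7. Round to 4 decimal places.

Conditional on each subspecies, P(X > 7.7): A: 0.845953; B: 0.0301974; C: 0.25284.
By total probability, P(X > 7.7) = 0.25·0.845953 + 0.56·0.0301974 + 0.19·0.25284 = 0.276438.

0.2764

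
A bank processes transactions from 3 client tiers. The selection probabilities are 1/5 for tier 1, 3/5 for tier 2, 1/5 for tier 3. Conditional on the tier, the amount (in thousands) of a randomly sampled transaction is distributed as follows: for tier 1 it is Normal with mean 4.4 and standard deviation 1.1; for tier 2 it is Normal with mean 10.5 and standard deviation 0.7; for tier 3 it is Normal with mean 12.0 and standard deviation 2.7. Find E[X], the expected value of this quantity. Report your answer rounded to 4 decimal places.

9.5800

Component means — 1: 4.4; 2: 10.5; 3: 12.
E[X] = 0.2·4.4 + 0.6·10.5 + 0.2·12 = 9.58.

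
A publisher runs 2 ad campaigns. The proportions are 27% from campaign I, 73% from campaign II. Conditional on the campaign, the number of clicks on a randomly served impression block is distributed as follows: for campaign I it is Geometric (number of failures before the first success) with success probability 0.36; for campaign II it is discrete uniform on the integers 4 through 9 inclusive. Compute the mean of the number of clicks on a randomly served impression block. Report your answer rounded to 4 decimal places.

5.2250

Component means — I: 1.77778; II: 6.5.
E[X] = 0.27·1.77778 + 0.73·6.5 = 5.225.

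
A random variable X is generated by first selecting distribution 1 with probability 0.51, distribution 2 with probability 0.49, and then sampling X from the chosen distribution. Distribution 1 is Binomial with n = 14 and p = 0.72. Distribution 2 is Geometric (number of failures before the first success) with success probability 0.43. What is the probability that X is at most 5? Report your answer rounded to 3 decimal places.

0.476

Conditional on each component, P(X ≤ 5): 1: 0.00501888; 2: 0.965704.
By total probability, P(X ≤ 5) = 0.51·0.00501888 + 0.49·0.965704 = 0.475754.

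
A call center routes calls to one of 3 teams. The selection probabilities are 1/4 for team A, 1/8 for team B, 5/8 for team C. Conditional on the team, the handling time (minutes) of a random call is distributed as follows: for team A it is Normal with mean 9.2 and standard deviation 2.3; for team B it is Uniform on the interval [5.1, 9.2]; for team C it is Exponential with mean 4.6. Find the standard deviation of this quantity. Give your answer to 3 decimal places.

4.321

Per component, A: μ=9.2, E[X²]=89.93; B: μ=7.15, E[X²]=52.5233; C: μ=4.6, E[X²]=42.32.
E[X] = 0.25·9.2 + 0.125·7.15 + 0.625·4.6 = 6.06875.
E[X²] = 0.25·89.93 + 0.125·52.5233 + 0.625·42.32 = 55.4979.
Var(X) = E[X²] − (E[X])² = 55.4979 − 36.8297 = 18.6682.
SD(X) = √18.6682 = 4.32067.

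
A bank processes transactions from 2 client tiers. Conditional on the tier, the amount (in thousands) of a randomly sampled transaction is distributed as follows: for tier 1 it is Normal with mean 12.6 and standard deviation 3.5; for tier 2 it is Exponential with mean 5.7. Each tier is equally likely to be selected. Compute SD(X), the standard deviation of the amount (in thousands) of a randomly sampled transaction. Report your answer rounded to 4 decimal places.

Per component, 1: μ=12.6, E[X²]=171.01; 2: μ=5.7, E[X²]=64.98.
E[X] = 0.5·12.6 + 0.5·5.7 = 9.15.
E[X²] = 0.5·171.01 + 0.5·64.98 = 117.995.
Var(X) = E[X²] − (E[X])² = 117.995 − 83.7225 = 34.2725.
SD(X) = √34.2725 = 5.85427.

5.8543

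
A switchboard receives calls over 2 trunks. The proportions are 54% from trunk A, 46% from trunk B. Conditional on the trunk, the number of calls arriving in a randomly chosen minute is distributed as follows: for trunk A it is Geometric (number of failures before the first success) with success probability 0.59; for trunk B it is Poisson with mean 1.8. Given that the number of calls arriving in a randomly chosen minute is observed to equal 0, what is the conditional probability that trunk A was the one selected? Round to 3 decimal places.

Likelihoods P(X=0 | ·): A: 0.59; B: 0.165299.
Posterior ∝ prior × likelihood. Numerator for A: 0.54·0.59 = 0.3186.
Normalizing constant: 0.54·0.59 + 0.46·0.165299 = 0.394637.
P(A | observation) = 0.3186 / 0.394637 = 0.807323.

0.807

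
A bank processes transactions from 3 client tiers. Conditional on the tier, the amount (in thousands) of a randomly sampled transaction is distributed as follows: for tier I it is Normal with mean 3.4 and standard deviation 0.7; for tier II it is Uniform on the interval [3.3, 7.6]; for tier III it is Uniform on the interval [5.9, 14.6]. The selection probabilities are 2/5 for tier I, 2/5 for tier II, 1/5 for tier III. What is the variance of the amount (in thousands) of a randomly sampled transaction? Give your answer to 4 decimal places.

8.3432

Per component, I: μ=3.4, E[X²]=12.05; II: μ=5.45, E[X²]=31.2433; III: μ=10.25, E[X²]=111.37.
E[X] = 0.4·3.4 + 0.4·5.45 + 0.2·10.25 = 5.59.
E[X²] = 0.4·12.05 + 0.4·31.2433 + 0.2·111.37 = 39.5913.
Var(X) = E[X²] − (E[X])² = 39.5913 − 31.2481 = 8.34323.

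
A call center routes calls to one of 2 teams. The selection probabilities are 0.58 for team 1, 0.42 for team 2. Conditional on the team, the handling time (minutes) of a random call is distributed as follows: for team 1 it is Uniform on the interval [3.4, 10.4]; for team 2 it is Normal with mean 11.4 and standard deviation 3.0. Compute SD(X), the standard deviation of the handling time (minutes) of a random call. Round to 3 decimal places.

Per component, 1: μ=6.9, E[X²]=51.6933; 2: μ=11.4, E[X²]=138.96.
E[X] = 0.58·6.9 + 0.42·11.4 = 8.79.
E[X²] = 0.58·51.6933 + 0.42·138.96 = 88.3453.
Var(X) = E[X²] − (E[X])² = 88.3453 − 77.2641 = 11.0812.
SD(X) = √11.0812 = 3.32885.

3.329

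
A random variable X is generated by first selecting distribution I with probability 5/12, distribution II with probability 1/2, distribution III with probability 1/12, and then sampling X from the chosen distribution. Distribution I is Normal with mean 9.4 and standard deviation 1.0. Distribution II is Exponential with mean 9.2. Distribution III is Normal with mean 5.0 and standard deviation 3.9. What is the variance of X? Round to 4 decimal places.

45.4197

Per component, I: μ=9.4, E[X²]=89.36; II: μ=9.2, E[X²]=169.28; III: μ=5, E[X²]=40.21.
E[X] = 0.416667·9.4 + 0.5·9.2 + 0.0833333·5 = 8.93333.
E[X²] = 0.416667·89.36 + 0.5·169.28 + 0.0833333·40.21 = 125.224.
Var(X) = E[X²] − (E[X])² = 125.224 − 79.8044 = 45.4197.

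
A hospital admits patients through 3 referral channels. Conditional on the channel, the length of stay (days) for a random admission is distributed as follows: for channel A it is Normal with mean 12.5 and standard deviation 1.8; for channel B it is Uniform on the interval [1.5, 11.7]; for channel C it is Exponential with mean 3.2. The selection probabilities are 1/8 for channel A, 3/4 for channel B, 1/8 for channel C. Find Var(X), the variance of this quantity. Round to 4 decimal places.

13.8861

Per component, A: μ=12.5, E[X²]=159.49; B: μ=6.6, E[X²]=52.23; C: μ=3.2, E[X²]=20.48.
E[X] = 0.125·12.5 + 0.75·6.6 + 0.125·3.2 = 6.9125.
E[X²] = 0.125·159.49 + 0.75·52.23 + 0.125·20.48 = 61.6688.
Var(X) = E[X²] − (E[X])² = 61.6688 − 47.7827 = 13.8861.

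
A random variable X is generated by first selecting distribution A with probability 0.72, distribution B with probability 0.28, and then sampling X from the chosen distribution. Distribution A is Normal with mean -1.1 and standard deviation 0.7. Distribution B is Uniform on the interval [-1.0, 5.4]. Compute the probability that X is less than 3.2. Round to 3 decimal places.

0.904

Conditional on each component, P(X < 3.2): A: 1; B: 0.65625.
By total probability, P(X < 3.2) = 0.72·1 + 0.28·0.65625 = 0.90375.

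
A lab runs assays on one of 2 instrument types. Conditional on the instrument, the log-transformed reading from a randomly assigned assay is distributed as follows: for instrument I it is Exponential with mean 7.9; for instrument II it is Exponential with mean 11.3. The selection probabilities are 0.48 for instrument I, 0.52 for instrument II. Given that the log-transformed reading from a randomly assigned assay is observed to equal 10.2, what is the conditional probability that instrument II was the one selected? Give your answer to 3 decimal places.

0.528

Likelihoods f(10.2 | ·): I: 0.0348047; II: 0.0358842.
Posterior ∝ prior × likelihood. Numerator for II: 0.52·0.0358842 = 0.0186598.
Normalizing constant: 0.48·0.0348047 + 0.52·0.0358842 = 0.0353661.
P(II | observation) = 0.0186598 / 0.0353661 = 0.527619.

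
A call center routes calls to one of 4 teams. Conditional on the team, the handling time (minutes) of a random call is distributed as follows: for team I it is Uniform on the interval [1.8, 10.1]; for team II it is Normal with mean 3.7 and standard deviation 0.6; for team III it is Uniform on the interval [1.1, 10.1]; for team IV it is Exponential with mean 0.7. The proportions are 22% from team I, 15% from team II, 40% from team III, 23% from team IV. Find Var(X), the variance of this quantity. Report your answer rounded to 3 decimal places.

8.438

Per component, I: μ=5.95, E[X²]=41.1433; II: μ=3.7, E[X²]=14.05; III: μ=5.6, E[X²]=38.11; IV: μ=0.7, E[X²]=0.98.
E[X] = 0.22·5.95 + 0.15·3.7 + 0.4·5.6 + 0.23·0.7 = 4.265.
E[X²] = 0.22·41.1433 + 0.15·14.05 + 0.4·38.11 + 0.23·0.98 = 26.6284.
Var(X) = E[X²] − (E[X])² = 26.6284 − 18.1902 = 8.43821.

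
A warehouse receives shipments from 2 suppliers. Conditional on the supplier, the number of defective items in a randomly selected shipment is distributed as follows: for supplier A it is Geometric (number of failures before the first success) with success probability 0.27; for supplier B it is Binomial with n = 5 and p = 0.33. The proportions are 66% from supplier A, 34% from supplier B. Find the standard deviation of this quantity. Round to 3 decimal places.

2.690

Per component, A: μ=2.7037, E[X²]=17.3237; B: μ=1.65, E[X²]=3.828.
E[X] = 0.66·2.7037 + 0.34·1.65 = 2.34544.
E[X²] = 0.66·17.3237 + 0.34·3.828 = 12.7352.
Var(X) = E[X²] − (E[X])² = 12.7352 − 5.50111 = 7.23407.
SD(X) = √7.23407 = 2.68962.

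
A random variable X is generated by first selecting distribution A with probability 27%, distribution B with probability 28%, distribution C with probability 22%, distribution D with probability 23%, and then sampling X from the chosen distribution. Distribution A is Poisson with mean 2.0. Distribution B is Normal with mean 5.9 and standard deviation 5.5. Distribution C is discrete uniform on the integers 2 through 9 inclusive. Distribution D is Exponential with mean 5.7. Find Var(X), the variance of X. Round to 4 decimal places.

20.3798

Per component, A: μ=2, E[X²]=6; B: μ=5.9, E[X²]=65.06; C: μ=5.5, E[X²]=35.5; D: μ=5.7, E[X²]=64.98.
E[X] = 0.27·2 + 0.28·5.9 + 0.22·5.5 + 0.23·5.7 = 4.713.
E[X²] = 0.27·6 + 0.28·65.06 + 0.22·35.5 + 0.23·64.98 = 42.5922.
Var(X) = E[X²] − (E[X])² = 42.5922 − 22.2124 = 20.3798.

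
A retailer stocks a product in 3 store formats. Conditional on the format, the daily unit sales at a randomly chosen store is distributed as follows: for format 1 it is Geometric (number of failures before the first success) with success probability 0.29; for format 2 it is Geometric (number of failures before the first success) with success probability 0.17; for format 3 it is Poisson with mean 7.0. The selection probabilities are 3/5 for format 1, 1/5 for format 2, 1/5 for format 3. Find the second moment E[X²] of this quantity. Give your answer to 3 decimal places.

For each component E[X²] = Var + (mean)², giving 1: 14.4364; 2: 52.5571; 3: 56.
Overall E[X²] = 0.6·14.4364 + 0.2·52.5571 + 0.2·56 = 30.3732.

30.373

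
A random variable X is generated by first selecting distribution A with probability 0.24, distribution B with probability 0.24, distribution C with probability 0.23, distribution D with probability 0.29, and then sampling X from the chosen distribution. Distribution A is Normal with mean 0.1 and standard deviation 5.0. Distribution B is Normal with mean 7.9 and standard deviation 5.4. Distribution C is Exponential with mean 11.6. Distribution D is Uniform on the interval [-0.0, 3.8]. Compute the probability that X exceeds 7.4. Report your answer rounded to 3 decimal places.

Conditional on each component, P(X > 7.4): A: 0.072145; B: 0.536886; C: 0.528385; D: 0.
By total probability, P(X > 7.4) = 0.24·0.072145 + 0.24·0.536886 + 0.23·0.528385 + 0.29·0 = 0.267696.

0.268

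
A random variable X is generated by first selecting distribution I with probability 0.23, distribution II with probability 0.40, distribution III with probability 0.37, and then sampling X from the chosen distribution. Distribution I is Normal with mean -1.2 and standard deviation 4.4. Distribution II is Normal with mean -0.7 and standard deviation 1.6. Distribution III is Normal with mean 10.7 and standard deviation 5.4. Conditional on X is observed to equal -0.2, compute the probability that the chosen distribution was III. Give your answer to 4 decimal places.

0.0300

Likelihoods f(-0.2 | ·): I: 0.088357; II: 0.237457; III: 0.00963314.
Posterior ∝ prior × likelihood. Numerator for III: 0.37·0.00963314 = 0.00356426.
Normalizing constant: 0.23·0.088357 + 0.4·0.237457 + 0.37·0.00963314 = 0.118869.
P(III | observation) = 0.00356426 / 0.118869 = 0.0299848.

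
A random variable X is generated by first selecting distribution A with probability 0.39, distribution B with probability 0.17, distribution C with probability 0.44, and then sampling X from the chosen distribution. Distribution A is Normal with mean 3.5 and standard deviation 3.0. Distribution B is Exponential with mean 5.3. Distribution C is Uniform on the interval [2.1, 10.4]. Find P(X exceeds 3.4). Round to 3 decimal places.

0.661

Conditional on each component, P(X > 3.4): A: 0.513296; B: 0.526497; C: 0.843373.
By total probability, P(X > 3.4) = 0.39·0.513296 + 0.17·0.526497 + 0.44·0.843373 = 0.660774.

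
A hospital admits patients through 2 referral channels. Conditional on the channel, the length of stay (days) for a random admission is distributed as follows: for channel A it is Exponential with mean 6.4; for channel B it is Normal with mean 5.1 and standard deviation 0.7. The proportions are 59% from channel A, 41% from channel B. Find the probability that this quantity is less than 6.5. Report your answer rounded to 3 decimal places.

Conditional on each channel, P(X < 6.5): A: 0.637824; B: 0.97725.
By total probability, P(X < 6.5) = 0.59·0.637824 + 0.41·0.97725 = 0.776989.

0.777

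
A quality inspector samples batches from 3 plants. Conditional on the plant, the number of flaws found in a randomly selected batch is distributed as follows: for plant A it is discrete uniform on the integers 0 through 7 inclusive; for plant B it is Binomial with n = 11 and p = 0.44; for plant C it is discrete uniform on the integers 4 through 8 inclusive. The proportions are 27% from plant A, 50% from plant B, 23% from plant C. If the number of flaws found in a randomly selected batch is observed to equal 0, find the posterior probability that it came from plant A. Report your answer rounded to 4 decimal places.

0.9755

Likelihoods P(X=0 | ·): A: 0.125; B: 0.00169851; C: 0.
Posterior ∝ prior × likelihood. Numerator for A: 0.27·0.125 = 0.03375.
Normalizing constant: 0.27·0.125 + 0.5·0.00169851 + 0.23·0 = 0.0345993.
P(A | observation) = 0.03375 / 0.0345993 = 0.975455.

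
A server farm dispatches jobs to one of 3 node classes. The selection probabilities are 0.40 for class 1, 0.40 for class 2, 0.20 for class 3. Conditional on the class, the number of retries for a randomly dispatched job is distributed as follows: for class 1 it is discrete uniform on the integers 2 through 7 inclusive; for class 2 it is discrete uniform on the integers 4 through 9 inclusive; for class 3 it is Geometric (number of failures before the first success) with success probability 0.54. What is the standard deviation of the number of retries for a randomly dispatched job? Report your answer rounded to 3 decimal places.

Per component, 1: μ=4.5, E[X²]=23.1667; 2: μ=6.5, E[X²]=45.1667; 3: μ=0.851852, E[X²]=2.30316.
E[X] = 0.4·4.5 + 0.4·6.5 + 0.2·0.851852 = 4.57037.
E[X²] = 0.4·23.1667 + 0.4·45.1667 + 0.2·2.30316 = 27.794.
Var(X) = E[X²] − (E[X])² = 27.794 − 20.8883 = 6.90568.
SD(X) = √6.90568 = 2.62787.

2.628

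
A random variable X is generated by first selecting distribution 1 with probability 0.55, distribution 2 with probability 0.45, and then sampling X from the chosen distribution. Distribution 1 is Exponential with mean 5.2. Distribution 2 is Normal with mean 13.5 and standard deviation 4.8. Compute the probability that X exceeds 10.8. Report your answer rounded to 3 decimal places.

Conditional on each component, P(X > 10.8): 1: 0.125315; 2: 0.713112.
By total probability, P(X > 10.8) = 0.55·0.125315 + 0.45·0.713112 = 0.389824.

0.390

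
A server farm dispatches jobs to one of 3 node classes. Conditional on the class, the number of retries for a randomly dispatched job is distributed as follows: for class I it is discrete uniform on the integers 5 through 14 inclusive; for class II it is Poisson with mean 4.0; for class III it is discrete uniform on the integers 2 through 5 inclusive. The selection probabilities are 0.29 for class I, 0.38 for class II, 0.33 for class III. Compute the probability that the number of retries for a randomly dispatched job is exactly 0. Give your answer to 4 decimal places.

Conditional on each class, P(X = 0): I: 0; II: 0.0183156; III: 0.
By total probability, P(X = 0) = 0.29·0 + 0.38·0.0183156 + 0.33·0 = 0.00695994.

0.0070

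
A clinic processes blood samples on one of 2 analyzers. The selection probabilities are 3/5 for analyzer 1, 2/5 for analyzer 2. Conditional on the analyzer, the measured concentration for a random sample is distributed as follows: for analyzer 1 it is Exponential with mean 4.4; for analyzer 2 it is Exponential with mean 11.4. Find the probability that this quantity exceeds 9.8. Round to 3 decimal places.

0.234

Conditional on each analyzer, P(X > 9.8): 1: 0.107822; 2: 0.423311.
By total probability, P(X > 9.8) = 0.6·0.107822 + 0.4·0.423311 = 0.234017.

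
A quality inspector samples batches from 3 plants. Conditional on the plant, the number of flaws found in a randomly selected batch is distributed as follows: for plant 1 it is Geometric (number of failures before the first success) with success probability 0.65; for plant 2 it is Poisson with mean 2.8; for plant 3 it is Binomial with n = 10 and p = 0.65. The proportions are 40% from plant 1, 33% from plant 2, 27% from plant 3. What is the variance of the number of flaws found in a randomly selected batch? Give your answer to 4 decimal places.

Per component, 1: μ=0.538462, E[X²]=1.11834; 2: μ=2.8, E[X²]=10.64; 3: μ=6.5, E[X²]=44.525.
E[X] = 0.4·0.538462 + 0.33·2.8 + 0.27·6.5 = 2.89438.
E[X²] = 0.4·1.11834 + 0.33·10.64 + 0.27·44.525 = 15.9803.
Var(X) = E[X²] − (E[X])² = 15.9803 − 8.37746 = 7.60282.

7.6028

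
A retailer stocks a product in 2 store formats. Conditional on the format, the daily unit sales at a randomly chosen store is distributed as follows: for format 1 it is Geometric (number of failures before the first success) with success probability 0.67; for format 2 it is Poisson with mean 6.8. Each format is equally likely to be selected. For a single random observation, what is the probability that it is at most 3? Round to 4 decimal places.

0.5405

Conditional on each format, P(X ≤ 3): 1: 0.988141; 2: 0.0928057.
By total probability, P(X ≤ 3) = 0.5·0.988141 + 0.5·0.0928057 = 0.540473.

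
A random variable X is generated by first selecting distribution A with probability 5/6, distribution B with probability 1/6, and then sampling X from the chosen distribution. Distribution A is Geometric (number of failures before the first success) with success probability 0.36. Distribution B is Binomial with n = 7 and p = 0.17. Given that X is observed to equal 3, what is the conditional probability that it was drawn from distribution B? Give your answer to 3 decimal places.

Likelihoods P(X=3 | ·): A: 0.0943718; B: 0.081607.
Posterior ∝ prior × likelihood. Numerator for B: 0.166667·0.081607 = 0.0136012.
Normalizing constant: 0.833333·0.0943718 + 0.166667·0.081607 = 0.0922444.
P(B | observation) = 0.0136012 / 0.0922444 = 0.147447.

0.147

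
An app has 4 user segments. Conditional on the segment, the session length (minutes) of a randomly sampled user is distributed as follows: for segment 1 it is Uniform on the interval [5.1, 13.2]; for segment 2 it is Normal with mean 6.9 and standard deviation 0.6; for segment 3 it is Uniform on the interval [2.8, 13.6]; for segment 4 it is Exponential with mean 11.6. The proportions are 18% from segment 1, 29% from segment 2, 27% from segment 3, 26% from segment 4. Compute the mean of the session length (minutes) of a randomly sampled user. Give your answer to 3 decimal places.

Component means — 1: 9.15; 2: 6.9; 3: 8.2; 4: 11.6.
E[X] = 0.18·9.15 + 0.29·6.9 + 0.27·8.2 + 0.26·11.6 = 8.878.

8.878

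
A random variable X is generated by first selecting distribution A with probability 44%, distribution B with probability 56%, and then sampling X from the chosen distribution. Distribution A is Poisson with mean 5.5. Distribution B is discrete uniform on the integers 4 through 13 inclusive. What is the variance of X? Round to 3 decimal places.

9.258

Per component, A: μ=5.5, E[X²]=35.75; B: μ=8.5, E[X²]=80.5.
E[X] = 0.44·5.5 + 0.56·8.5 = 7.18.
E[X²] = 0.44·35.75 + 0.56·80.5 = 60.81.
Var(X) = E[X²] − (E[X])² = 60.81 − 51.5524 = 9.2576.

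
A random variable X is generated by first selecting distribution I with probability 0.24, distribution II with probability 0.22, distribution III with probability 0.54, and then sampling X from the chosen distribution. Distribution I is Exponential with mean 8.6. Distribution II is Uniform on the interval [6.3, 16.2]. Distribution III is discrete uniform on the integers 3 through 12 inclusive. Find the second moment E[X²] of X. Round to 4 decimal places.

For each component E[X²] = Var + (mean)², giving I: 147.92; II: 134.73; III: 64.5.
Overall E[X²] = 0.24·147.92 + 0.22·134.73 + 0.54·64.5 = 99.9714.

99.9714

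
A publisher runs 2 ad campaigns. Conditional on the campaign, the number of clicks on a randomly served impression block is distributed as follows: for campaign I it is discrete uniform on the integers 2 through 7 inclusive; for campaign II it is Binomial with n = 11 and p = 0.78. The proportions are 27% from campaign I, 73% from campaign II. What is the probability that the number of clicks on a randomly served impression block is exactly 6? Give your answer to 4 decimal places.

Conditional on each campaign, P(X = 6): I: 0.166667; II: 0.0536195.
By total probability, P(X = 6) = 0.27·0.166667 + 0.73·0.0536195 = 0.0841423.

0.0841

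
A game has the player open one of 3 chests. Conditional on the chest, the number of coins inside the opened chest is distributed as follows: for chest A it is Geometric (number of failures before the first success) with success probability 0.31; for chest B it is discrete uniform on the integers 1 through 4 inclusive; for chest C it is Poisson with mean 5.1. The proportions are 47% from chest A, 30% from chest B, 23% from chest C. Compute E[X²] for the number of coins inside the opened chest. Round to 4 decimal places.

15.1084

For each component E[X²] = Var + (mean)², giving A: 12.1342; B: 7.5; C: 31.11.
Overall E[X²] = 0.47·12.1342 + 0.3·7.5 + 0.23·31.11 = 15.1084.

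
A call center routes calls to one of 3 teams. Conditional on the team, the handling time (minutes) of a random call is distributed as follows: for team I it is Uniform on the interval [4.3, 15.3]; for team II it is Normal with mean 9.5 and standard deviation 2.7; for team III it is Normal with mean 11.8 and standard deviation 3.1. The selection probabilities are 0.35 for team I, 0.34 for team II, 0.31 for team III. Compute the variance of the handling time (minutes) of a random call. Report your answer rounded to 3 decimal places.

9.989

Per component, I: μ=9.8, E[X²]=106.123; II: μ=9.5, E[X²]=97.54; III: μ=11.8, E[X²]=148.85.
E[X] = 0.35·9.8 + 0.34·9.5 + 0.31·11.8 = 10.318.
E[X²] = 0.35·106.123 + 0.34·97.54 + 0.31·148.85 = 116.45.
Var(X) = E[X²] − (E[X])² = 116.45 − 106.461 = 9.98914.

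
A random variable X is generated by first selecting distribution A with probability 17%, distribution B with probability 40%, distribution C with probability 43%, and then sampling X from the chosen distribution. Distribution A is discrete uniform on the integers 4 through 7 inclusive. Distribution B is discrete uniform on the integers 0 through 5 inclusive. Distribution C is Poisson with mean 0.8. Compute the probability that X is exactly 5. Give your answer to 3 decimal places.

0.110

Conditional on each component, P(X = 5): A: 0.25; B: 0.166667; C: 0.00122697.
By total probability, P(X = 5) = 0.17·0.25 + 0.4·0.166667 + 0.43·0.00122697 = 0.109694.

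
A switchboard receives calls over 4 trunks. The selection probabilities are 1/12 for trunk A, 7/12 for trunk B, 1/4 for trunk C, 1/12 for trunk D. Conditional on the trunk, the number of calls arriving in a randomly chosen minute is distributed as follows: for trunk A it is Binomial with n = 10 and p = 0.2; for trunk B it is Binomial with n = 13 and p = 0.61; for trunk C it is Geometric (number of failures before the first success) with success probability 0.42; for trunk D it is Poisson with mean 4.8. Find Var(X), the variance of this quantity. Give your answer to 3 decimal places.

11.906

Per component, A: μ=2, E[X²]=5.6; B: μ=7.93, E[X²]=65.9776; C: μ=1.38095, E[X²]=5.19501; D: μ=4.8, E[X²]=27.84.
E[X] = 0.0833333·2 + 0.583333·7.93 + 0.25·1.38095 + 0.0833333·4.8 = 5.53774.
E[X²] = 0.0833333·5.6 + 0.583333·65.9776 + 0.25·5.19501 + 0.0833333·27.84 = 42.5724.
Var(X) = E[X²] − (E[X])² = 42.5724 − 30.6665 = 11.9058.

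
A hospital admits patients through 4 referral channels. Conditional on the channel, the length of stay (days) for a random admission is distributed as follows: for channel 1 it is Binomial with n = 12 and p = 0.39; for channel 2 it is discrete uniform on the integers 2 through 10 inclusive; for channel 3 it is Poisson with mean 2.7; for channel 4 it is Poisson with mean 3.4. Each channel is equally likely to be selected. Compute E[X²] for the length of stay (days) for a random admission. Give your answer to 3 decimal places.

For each component E[X²] = Var + (mean)², giving 1: 24.7572; 2: 42.6667; 3: 9.99; 4: 14.96.
Overall E[X²] = 0.25·24.7572 + 0.25·42.6667 + 0.25·9.99 + 0.25·14.96 = 23.0935.

23.093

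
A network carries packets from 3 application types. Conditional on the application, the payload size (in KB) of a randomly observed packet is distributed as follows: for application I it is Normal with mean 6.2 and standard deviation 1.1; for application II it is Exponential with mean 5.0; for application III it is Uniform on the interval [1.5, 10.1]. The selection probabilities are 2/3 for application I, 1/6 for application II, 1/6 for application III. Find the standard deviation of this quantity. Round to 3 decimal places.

2.489

Per component, I: μ=6.2, E[X²]=39.65; II: μ=5, E[X²]=50; III: μ=5.8, E[X²]=39.8033.
E[X] = 0.666667·6.2 + 0.166667·5 + 0.166667·5.8 = 5.93333.
E[X²] = 0.666667·39.65 + 0.166667·50 + 0.166667·39.8033 = 41.4006.
Var(X) = E[X²] − (E[X])² = 41.4006 − 35.2044 = 6.19611.
SD(X) = √6.19611 = 2.4892.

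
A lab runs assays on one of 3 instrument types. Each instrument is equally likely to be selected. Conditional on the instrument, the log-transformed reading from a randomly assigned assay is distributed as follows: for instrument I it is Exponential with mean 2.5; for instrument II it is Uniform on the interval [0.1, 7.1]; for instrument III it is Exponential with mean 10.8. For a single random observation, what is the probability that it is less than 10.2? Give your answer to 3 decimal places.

Conditional on each instrument, P(X < 10.2): I: 0.983093; II: 1; III: 0.611104.
By total probability, P(X < 10.2) = 0.333333·0.983093 + 0.333333·1 + 0.333333·0.611104 = 0.864732.

0.865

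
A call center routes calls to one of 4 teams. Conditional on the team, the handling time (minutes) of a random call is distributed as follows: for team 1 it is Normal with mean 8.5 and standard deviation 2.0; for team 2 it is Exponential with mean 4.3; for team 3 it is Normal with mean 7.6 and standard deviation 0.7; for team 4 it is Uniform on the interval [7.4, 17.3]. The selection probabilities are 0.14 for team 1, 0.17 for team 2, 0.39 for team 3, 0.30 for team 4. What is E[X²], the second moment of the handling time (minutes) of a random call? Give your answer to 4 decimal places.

87.8861

For each component E[X²] = Var + (mean)², giving 1: 76.25; 2: 36.98; 3: 58.25; 4: 160.69.
Overall E[X²] = 0.14·76.25 + 0.17·36.98 + 0.39·58.25 + 0.3·160.69 = 87.8861.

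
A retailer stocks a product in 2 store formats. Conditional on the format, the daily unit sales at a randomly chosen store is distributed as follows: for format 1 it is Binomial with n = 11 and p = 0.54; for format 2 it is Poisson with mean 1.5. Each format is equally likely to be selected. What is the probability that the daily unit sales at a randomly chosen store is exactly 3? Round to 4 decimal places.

Conditional on each format, P(X = 3): 1: 0.0520868; 2: 0.125511.
By total probability, P(X = 3) = 0.5·0.0520868 + 0.5·0.125511 = 0.0887988.

0.0888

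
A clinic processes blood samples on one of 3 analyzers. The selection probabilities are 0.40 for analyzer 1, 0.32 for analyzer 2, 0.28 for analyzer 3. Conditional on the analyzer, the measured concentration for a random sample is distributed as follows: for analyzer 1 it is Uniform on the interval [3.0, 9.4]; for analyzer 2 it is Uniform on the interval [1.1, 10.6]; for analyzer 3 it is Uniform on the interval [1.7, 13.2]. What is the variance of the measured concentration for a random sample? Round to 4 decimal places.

Per component, 1: μ=6.2, E[X²]=41.8533; 2: μ=5.85, E[X²]=41.7433; 3: μ=7.45, E[X²]=66.5233.
E[X] = 0.4·6.2 + 0.32·5.85 + 0.28·7.45 = 6.438.
E[X²] = 0.4·41.8533 + 0.32·41.7433 + 0.28·66.5233 = 48.7257.
Var(X) = E[X²] − (E[X])² = 48.7257 − 41.4478 = 7.27789.

7.2779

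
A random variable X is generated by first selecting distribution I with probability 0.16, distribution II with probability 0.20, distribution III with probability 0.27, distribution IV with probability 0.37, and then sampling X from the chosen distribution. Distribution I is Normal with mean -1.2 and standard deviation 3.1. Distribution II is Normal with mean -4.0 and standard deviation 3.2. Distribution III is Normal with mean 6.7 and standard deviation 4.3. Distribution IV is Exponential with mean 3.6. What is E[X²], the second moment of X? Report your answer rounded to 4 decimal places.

For each component E[X²] = Var + (mean)², giving I: 11.05; II: 26.24; III: 63.38; IV: 25.92.
Overall E[X²] = 0.16·11.05 + 0.2·26.24 + 0.27·63.38 + 0.37·25.92 = 33.719.

33.7190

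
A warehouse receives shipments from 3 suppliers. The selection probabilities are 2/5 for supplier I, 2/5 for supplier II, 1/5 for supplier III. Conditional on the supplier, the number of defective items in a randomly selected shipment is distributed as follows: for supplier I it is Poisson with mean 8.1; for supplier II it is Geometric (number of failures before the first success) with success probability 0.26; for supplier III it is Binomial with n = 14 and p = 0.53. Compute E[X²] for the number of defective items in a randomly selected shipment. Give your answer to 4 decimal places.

48.8117

For each component E[X²] = Var + (mean)², giving I: 73.71; II: 19.0473; III: 58.5438.
Overall E[X²] = 0.4·73.71 + 0.4·19.0473 + 0.2·58.5438 = 48.8117.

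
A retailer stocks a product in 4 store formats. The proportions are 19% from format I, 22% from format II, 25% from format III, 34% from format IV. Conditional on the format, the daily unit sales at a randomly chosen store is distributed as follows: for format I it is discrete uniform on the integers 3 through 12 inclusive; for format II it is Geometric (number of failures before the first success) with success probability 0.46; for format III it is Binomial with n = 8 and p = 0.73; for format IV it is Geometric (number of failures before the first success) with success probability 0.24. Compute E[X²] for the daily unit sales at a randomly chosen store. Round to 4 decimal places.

For each component E[X²] = Var + (mean)², giving I: 64.5; II: 3.93006; III: 35.6824; IV: 23.2222.
Overall E[X²] = 0.19·64.5 + 0.22·3.93006 + 0.25·35.6824 + 0.34·23.2222 = 29.9358.

29.9358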